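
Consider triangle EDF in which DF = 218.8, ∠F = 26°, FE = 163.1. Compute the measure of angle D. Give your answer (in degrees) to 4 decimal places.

44.7176

By the law of cosines, ED² = DF² + FE² − 2·DF·FE·cos F = 10326, so ED ≈ 101.62.
Law of cosines again: cos D = (ED² + DF² − FE²)/(2·ED·DF) ≈ 0.71058, so ∠D ≈ 44.72°.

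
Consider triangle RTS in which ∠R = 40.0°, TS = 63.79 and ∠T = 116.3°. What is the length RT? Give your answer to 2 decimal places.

The third angle is ∠S = 180° − ∠R − ∠T = 23.70°.
Law of sines: RT = TS·sin S/sin R ≈ 39.889.

39.89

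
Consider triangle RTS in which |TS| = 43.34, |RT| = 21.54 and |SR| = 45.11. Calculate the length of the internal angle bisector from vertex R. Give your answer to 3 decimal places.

By the law of cosines, cos R = (|SR|² + |RT|² − |TS|²) / (2·|SR|·|RT|) ≈ 0.31931, so ∠R ≈ 1.246 rad.
The bisector from R has length 2·|SR|·|RT|·cos(∠R/2)/(|SR|+|RT|) ≈ 23.681.

t_R ≈ 23.681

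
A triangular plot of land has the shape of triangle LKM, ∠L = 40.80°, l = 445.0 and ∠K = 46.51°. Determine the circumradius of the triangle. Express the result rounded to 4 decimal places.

The third angle is ∠M = 180° − ∠L − ∠K = 92.69°.
Law of sines: k = l·sin K/sin L ≈ 494.08.
Law of sines: m = l·sin M/sin L ≈ 680.28.
Circumradius = l/(2 sin L) ≈ 340.52.

340.5157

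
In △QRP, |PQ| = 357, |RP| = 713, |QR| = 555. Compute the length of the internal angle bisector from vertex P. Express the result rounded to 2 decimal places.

431.35

By the law of cosines, cos P = (|RP|² + |PQ|² − |QR|²) / (2·|RP|·|PQ|) ≈ 0.64389, so ∠P ≈ 49.92°.
The bisector from P has length 2·|RP|·|PQ|·cos(∠P/2)/(|RP|+|PQ|) ≈ 431.35.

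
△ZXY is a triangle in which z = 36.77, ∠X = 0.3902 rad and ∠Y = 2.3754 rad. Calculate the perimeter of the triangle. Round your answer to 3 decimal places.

perimeter ≈ 144.294

The third angle is ∠Z = π − ∠X − ∠Y = 0.3760 rad.
Law of sines: x = z·sin X/sin Z ≈ 38.09.
Law of sines: y = z·sin Y/sin Z ≈ 69.435.
Semiperimeter s = (36.77+38.09+69.435)/2 = 72.147.
Perimeter = 36.77 + 38.09 + 69.435 = 144.29.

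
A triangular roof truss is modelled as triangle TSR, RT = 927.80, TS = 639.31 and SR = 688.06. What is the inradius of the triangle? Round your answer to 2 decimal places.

r ≈ 195.00

Semiperimeter s = (688.06 + 927.8 + 639.31)/2 = 1127.6.
Heron's formula: area = √(1127.6·439.53·199.79·488.28) ≈ 2.1988e+05.
Inradius = area/s = 2.1988e+05/1127.6 ≈ 195.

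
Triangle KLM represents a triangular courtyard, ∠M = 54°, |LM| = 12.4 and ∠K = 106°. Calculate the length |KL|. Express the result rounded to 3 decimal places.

10.436

The third angle is ∠L = 180° − ∠M − ∠K = 20.00°.
Law of sines: |KL| = |LM|·sin M/sin K ≈ 10.436.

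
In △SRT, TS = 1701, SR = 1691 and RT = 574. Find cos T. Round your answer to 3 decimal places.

cos T ≈ 0.186

By the law of cosines, cos T = (RT² + TS² − SR²) / (2·RT·TS) ≈ 0.18609, so ∠T ≈ 79.28°.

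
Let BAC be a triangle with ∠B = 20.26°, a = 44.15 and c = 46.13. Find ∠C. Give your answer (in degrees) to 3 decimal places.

By the law of cosines, b² = a² + c² − 2·a·c·cos B = 255.93, so b ≈ 15.998.
Law of cosines again: cos C = (b² + a² − c²)/(2·b·a) ≈ 0.05463, so ∠C ≈ 86.87°.

86.868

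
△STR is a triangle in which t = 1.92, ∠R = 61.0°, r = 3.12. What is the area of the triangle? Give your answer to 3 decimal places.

Law of sines: sin T = t·sin R/r ≈ 0.53823.
Since r ≥ t, only the acute value applies: ∠T ≈ 32.56°.
Then ∠S = 180° − ∠R − ∠T ≈ 86.44°.
Law of sines gives s = r·sin S/sin R ≈ 3.5604.
Area = ½·r·t·sin S ≈ 2.9894.

2.989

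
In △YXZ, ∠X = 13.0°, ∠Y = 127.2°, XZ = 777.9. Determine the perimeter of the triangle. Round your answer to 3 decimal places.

perimeter ≈ 1622.728

The third angle is ∠Z = 180° − ∠Y − ∠X = 39.80°.
Law of sines: ZY = XZ·sin X/sin Y ≈ 219.69.
Law of sines: YX = XZ·sin Z/sin Y ≈ 625.14.
Semiperimeter s = (777.9+219.69+625.14)/2 = 811.36.
Perimeter = 777.9 + 219.69 + 625.14 = 1622.7.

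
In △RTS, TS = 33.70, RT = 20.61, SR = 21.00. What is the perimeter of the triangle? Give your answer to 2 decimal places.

perimeter ≈ 75.31

Perimeter = 33.7 + 21 + 20.61 = 75.31.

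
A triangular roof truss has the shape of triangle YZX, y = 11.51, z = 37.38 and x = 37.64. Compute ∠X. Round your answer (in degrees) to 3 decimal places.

By the law of cosines, cos X = (y² + z² − x²) / (2·y·z) ≈ 0.13129, so ∠X ≈ 82.46°.

∠X ≈ 82.456°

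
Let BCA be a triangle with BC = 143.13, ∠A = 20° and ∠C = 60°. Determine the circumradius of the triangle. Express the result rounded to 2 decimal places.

The third angle is ∠B = 180° − ∠C − ∠A = 100.00°.
Law of sines: CA = BC·sin B/sin A ≈ 412.13.
Law of sines: AB = BC·sin C/sin A ≈ 362.42.
Circumradius = BC/(2 sin A) ≈ 209.24.

R ≈ 209.24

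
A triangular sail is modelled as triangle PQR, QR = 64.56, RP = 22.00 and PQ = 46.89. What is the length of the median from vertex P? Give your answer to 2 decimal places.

Median from P: ½√(2·RP² + 2·PQ² − QR²) ≈ 17.301.

17.30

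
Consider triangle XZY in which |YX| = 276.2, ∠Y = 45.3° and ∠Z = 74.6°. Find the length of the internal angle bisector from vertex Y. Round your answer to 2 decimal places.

241.37

The third angle is ∠X = 180° − ∠Z − ∠Y = 60.10°.
Law of sines: |ZY| = |YX|·sin X/sin Z ≈ 248.35.
Law of sines: |XZ| = |YX|·sin Y/sin Z ≈ 203.63.
The bisector from Y has length 2·|ZY|·|YX|·cos(∠Y/2)/(|ZY|+|YX|) ≈ 241.37.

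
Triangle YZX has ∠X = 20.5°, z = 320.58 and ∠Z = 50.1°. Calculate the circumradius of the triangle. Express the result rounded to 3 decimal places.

The third angle is ∠Y = 180° − ∠Z − ∠X = 109.40°.
Law of sines: y = z·sin Y/sin Z ≈ 394.15.
Law of sines: x = z·sin X/sin Z ≈ 146.34.
Circumradius = z/(2 sin Z) ≈ 208.94.

208.938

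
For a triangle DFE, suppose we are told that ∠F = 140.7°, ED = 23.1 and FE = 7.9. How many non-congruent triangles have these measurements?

FE·sin F = 7.9·sin(140.7°) ≈ 5.004.
Since ∠F is not acute, a triangle exists only if ED > FE; here ED > FE, so there is exactly one triangle.

1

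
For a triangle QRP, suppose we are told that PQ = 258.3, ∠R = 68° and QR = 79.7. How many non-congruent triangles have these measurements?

1

QR·sin R = 79.7·sin(68°) ≈ 73.9.
Since PQ ≥ QR, exactly one triangle exists.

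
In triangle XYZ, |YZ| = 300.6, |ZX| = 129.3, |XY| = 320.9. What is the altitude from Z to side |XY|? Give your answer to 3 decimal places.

Semiperimeter s = (300.6 + 129.3 + 320.9)/2 = 375.4.
Heron's formula: area = √(375.4·74.8·246.1·54.5) ≈ 19407.
The altitude from Z has length 2·area/|XY| ≈ 120.95.

h_Z ≈ 120.952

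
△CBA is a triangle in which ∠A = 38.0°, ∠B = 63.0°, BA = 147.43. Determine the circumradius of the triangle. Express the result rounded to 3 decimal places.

The third angle is ∠C = 180° − ∠B − ∠A = 79.00°.
Law of sines: AC = BA·sin B/sin C ≈ 133.82.
Law of sines: CB = BA·sin A/sin C ≈ 92.466.
Circumradius = BA/(2 sin C) ≈ 75.095.

R ≈ 75.095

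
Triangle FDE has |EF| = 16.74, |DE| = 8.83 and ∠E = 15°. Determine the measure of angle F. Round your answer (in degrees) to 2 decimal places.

By the law of cosines, |FD|² = |DE|² + |EF|² − 2·|DE|·|EF|·cos E = 72.641, so |FD| ≈ 8.523.
Law of cosines again: cos F = (|EF|² + |FD|² − |DE|²)/(2·|EF|·|FD|) ≈ 0.96338, so ∠F ≈ 15.55°.

15.55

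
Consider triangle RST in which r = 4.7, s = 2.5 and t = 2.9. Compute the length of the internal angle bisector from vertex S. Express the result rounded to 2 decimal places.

t_S ≈ 3.49

By the law of cosines, cos S = (t² + r² − s²) / (2·t·r) ≈ 0.88958, so ∠S ≈ 27.18°.
The bisector from S has length 2·t·r·cos(∠S/2)/(t+r) ≈ 3.4864.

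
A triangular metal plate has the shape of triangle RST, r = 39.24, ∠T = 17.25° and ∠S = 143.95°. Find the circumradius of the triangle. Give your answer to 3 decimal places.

The third angle is ∠R = 180° − ∠S − ∠T = 18.80°.
Law of sines: s = r·sin S/sin R ≈ 71.656.
Law of sines: t = r·sin T/sin R ≈ 36.108.
Circumradius = r/(2 sin R) ≈ 60.881.

60.881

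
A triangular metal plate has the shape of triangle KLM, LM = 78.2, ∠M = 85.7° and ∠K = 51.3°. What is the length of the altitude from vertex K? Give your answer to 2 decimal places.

The third angle is ∠L = 180° − ∠M − ∠K = 43.00°.
Law of sines: MK = LM·sin L/sin K ≈ 68.337.
Law of sines: KL = LM·sin M/sin K ≈ 99.919.
Area = ½·LM·MK·sin M ≈ 2664.5.
The altitude from K has length 2·area/LM ≈ 68.145.

h_K ≈ 68.14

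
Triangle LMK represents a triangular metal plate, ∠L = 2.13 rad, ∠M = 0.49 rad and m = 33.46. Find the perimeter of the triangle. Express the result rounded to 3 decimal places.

perimeter ≈ 129.152

The third angle is ∠K = π − ∠L − ∠M = 0.522 rad.
Law of sines: l = m·sin L/sin M ≈ 60.267.
Law of sines: k = m·sin K/sin M ≈ 35.425.
Semiperimeter s = (60.267+33.46+35.425)/2 = 64.576.
Perimeter = 60.267 + 33.46 + 35.425 = 129.15.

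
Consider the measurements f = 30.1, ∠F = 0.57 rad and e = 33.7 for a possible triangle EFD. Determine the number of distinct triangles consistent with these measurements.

e·sin F = 33.7·sin(0.57 rad) ≈ 18.19.
Since e sin F < f < e (18.19 < 30.1 < 33.7), two triangles exist.

2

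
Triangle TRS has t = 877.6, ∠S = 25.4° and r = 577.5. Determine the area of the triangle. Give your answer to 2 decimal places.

Area = ½·t·r·sin S ≈ 1.087e+05.

area ≈ 108695.17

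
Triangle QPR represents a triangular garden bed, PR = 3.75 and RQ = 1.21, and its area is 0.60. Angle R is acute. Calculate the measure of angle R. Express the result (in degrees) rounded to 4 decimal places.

15.3350

From area = ½·PR·RQ·sin R, we get sin R = 2·area/(PR·RQ) ≈ 0.26446.
Taking the acute solution, ∠R ≈ 15.34°.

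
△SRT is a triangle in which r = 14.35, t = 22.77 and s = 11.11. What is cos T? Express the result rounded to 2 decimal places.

cos T ≈ -0.59

By the law of cosines, cos T = (s² + r² − t²) / (2·s·r) ≈ -0.59311, so ∠T ≈ 2.206 rad.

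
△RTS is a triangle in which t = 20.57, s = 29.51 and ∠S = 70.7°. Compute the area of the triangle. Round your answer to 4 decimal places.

Law of sines: sin T = t·sin S/s ≈ 0.65788.
Since s ≥ t, only the acute value applies: ∠T ≈ 41.14°.
Then ∠R = 180° − ∠S − ∠T ≈ 68.16°.
Law of sines gives r = s·sin R/sin S ≈ 29.023.
Area = ½·s·t·sin R ≈ 281.73.

281.7297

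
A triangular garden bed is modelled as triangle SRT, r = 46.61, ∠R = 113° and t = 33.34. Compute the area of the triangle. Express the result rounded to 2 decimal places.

area ≈ 338.41

Law of sines: sin T = t·sin R/r ≈ 0.65843.
Since r ≥ t, only the acute value applies: ∠T ≈ 41.18°.
Then ∠S = 180° − ∠R − ∠T ≈ 25.82°.
Law of sines gives s = r·sin S/sin R ≈ 22.053.
Area = ½·r·t·sin S ≈ 338.41.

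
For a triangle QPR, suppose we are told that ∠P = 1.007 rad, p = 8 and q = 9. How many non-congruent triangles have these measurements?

q·sin P = 9·sin(1.007 rad) ≈ 7.607.
Since q sin P < p < q (7.607 < 8 < 9), two triangles exist.

2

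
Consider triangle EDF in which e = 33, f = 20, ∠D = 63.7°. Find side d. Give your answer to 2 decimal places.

30.07

By the law of cosines, d² = f² + e² − 2·f·e·cos D = 904.15, so d ≈ 30.069.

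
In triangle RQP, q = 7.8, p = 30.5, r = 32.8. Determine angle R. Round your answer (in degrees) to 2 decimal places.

By the law of cosines, cos R = (q² + p² − r²) / (2·q·p) ≈ -0.17812, so ∠R ≈ 100.26°.

∠R ≈ 100.26°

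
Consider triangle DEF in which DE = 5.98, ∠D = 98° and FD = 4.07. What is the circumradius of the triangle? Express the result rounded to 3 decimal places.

By the law of cosines, EF² = FD² + DE² − 2·FD·DE·cos D = 59.1, so EF ≈ 7.6876.
Area = ½·FD·DE·sin D ≈ 12.051.
Circumradius = EF/(2 sin D) ≈ 3.8816.

R ≈ 3.882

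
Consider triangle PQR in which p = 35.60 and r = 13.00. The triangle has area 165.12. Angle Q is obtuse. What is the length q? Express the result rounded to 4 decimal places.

45.6598

From area = ½·r·p·sin Q, we get sin Q = 2·area/(r·p) ≈ 0.71357.
Taking the obtuse solution, ∠Q ≈ 134.47°.
Law of cosines then gives q ≈ 45.66.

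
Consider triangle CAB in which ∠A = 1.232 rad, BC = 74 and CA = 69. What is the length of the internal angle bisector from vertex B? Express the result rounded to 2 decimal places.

Law of sines: sin B = CA·sin A/BC ≈ 0.87943.
Since BC ≥ CA, only the acute value applies: ∠B ≈ 1.075 rad.
Then ∠C = π − ∠A − ∠B ≈ 0.835 rad.
Law of sines gives AB = BC·sin C/sin A ≈ 58.159.
The bisector from B has length 2·AB·BC·cos(∠B/2)/(AB+BC) ≈ 55.952.

55.95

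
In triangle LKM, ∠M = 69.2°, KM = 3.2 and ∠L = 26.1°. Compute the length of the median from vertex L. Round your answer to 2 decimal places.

The third angle is ∠K = 180° − ∠M − ∠L = 84.70°.
Law of sines: ML = KM·sin K/sin L ≈ 7.2426.
Law of sines: LK = KM·sin M/sin L ≈ 6.7997.
Median from L: ½√(2·ML² + 2·LK² − KM²) ≈ 6.84.

m_L ≈ 6.84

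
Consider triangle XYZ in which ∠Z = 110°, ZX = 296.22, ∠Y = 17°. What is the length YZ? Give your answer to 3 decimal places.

809.147

The third angle is ∠X = 180° − ∠Y − ∠Z = 53.00°.
Law of sines: YZ = ZX·sin X/sin Y ≈ 809.15.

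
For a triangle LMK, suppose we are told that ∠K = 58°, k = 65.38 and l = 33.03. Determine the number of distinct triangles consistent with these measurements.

1

l·sin K = 33.03·sin(58°) ≈ 28.01.
Since k ≥ l, exactly one triangle exists.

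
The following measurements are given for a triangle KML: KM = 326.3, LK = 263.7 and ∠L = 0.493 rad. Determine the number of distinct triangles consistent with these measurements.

LK·sin L = 263.7·sin(0.493 rad) ≈ 124.8.
Since KM ≥ LK, exactly one triangle exists.

1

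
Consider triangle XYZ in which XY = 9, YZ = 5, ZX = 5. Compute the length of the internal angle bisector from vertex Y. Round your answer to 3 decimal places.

By the law of cosines, cos Y = (XY² + YZ² − ZX²) / (2·XY·YZ) ≈ 0.90000, so ∠Y ≈ 25.84°.
The bisector from Y has length 2·XY·YZ·cos(∠Y/2)/(XY+YZ) ≈ 6.2658.

t_Y ≈ 6.266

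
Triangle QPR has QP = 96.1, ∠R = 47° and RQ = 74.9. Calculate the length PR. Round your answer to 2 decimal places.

130.04

Law of sines: sin P = RQ·sin R/QP ≈ 0.57001.
Since QP ≥ RQ, only the acute value applies: ∠P ≈ 34.75°.
Then ∠Q = 180° − ∠R − ∠P ≈ 98.25°.
Law of sines gives PR = QP·sin Q/sin R ≈ 130.04.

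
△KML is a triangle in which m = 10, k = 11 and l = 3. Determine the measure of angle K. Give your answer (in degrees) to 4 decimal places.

By the law of cosines, cos K = (m² + l² − k²) / (2·m·l) ≈ -0.20000, so ∠K ≈ 101.54°.

∠K ≈ 101.5370°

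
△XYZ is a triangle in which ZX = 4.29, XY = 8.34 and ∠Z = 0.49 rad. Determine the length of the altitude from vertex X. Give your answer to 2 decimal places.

Law of sines: sin Y = ZX·sin Z/XY ≈ 0.24208.
Since XY ≥ ZX, only the acute value applies: ∠Y ≈ 0.245 rad.
Then ∠X = π − ∠Z − ∠Y ≈ 2.407 rad.
Law of sines gives YZ = XY·sin X/sin Z ≈ 11.877.
Area = ½·XY·ZX·sin X ≈ 11.99.
The altitude from X has length 2·area/YZ ≈ 2.019.

2.02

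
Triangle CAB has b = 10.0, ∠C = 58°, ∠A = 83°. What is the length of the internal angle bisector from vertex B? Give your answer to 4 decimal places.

13.6999

The third angle is ∠B = 180° − ∠C − ∠A = 39.00°.
Law of sines: c = b·sin C/sin B ≈ 13.476.
Law of sines: a = b·sin A/sin B ≈ 15.772.
The bisector from B has length 2·c·a·cos(∠B/2)/(c+a) ≈ 13.7.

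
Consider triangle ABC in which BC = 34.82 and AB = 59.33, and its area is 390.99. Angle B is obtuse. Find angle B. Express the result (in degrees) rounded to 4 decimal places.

From area = ½·AB·BC·sin B, we get sin B = 2·area/(AB·BC) ≈ 0.37852.
Taking the obtuse solution, ∠B ≈ 157.76°.

157.7578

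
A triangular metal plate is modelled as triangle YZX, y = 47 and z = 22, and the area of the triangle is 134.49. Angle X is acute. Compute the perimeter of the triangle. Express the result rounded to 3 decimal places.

From area = ½·y·z·sin X, we get sin X = 2·area/(y·z) ≈ 0.26014.
Taking the acute solution, ∠X ≈ 15.08°.
Law of cosines then gives x ≈ 26.386.
Perimeter = 47 + 22 + 26.386 = 95.386.

95.386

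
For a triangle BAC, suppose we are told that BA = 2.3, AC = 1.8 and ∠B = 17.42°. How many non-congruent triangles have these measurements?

2

BA·sin B = 2.3·sin(17.42°) ≈ 0.6886.
Since BA sin B < AC < BA (0.6886 < 1.8 < 2.3), two triangles exist.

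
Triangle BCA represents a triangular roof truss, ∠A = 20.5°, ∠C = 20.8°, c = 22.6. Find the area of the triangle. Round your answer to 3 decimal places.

166.226

The third angle is ∠B = 180° − ∠C − ∠A = 138.70°.
Law of sines: b = c·sin B/sin C ≈ 42.004.
Law of sines: a = c·sin A/sin C ≈ 22.288.
Area = ½·c·b·sin A ≈ 166.23.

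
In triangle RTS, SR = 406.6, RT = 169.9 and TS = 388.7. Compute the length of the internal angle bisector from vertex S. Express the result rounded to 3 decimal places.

By the law of cosines, cos S = (TS² + SR² − RT²) / (2·TS·SR) ≈ 0.90969, so ∠S ≈ 0.428 rad.
The bisector from S has length 2·TS·SR·cos(∠S/2)/(TS+SR) ≈ 388.37.

t_S ≈ 388.372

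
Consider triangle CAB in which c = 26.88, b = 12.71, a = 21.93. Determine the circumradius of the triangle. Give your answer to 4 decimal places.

R ≈ 13.5808

By the law of cosines, cos C = (a² + b² − c²) / (2·a·b) ≈ -0.14363, so ∠C ≈ 98.26°.
Circumradius = c/(2 sin C) ≈ 13.581.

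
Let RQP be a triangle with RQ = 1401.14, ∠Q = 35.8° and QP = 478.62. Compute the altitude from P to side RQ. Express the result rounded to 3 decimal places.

By the law of cosines, PR² = RQ² + QP² − 2·RQ·QP·cos Q = 1.1044e+06, so PR ≈ 1050.9.
Area = ½·RQ·QP·sin Q ≈ 1.9614e+05.
The altitude from P has length 2·area/RQ ≈ 279.97.

279.972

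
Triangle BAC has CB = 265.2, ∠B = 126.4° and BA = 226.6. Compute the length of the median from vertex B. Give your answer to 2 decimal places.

112.20

By the law of cosines, AC² = CB² + BA² − 2·CB·BA·cos B = 1.93e+05, so AC ≈ 439.32.
Median from B: ½√(2·CB² + 2·BA² − AC²) ≈ 112.2.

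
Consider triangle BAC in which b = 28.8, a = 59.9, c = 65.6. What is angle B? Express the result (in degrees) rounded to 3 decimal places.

By the law of cosines, cos B = (a² + c² − b²) / (2·a·c) ≈ 0.89859, so ∠B ≈ 26.03°.

26.026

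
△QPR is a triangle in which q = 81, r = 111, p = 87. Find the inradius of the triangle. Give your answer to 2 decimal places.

Semiperimeter s = (81 + 87 + 111)/2 = 139.5.
Heron's formula: area = √(139.5·58.5·52.5·28.5) ≈ 3494.4.
Inradius = area/s = 3494.4/139.5 ≈ 25.049.

25.05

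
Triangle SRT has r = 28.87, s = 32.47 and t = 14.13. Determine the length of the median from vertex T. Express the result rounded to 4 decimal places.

29.8994

Median from T: ½√(2·s² + 2·r² − t²) ≈ 29.899.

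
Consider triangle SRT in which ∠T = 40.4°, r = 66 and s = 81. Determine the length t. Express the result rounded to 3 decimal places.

52.675

By the law of cosines, t² = s² + r² − 2·s·r·cos T = 2774.6, so t ≈ 52.675.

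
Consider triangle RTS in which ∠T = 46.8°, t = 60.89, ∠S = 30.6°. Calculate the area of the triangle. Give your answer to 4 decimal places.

1263.3364

The third angle is ∠R = 180° − ∠T − ∠S = 102.60°.
Law of sines: r = t·sin R/sin T ≈ 81.517.
Law of sines: s = t·sin S/sin T ≈ 42.52.
Area = ½·t·r·sin S ≈ 1263.3.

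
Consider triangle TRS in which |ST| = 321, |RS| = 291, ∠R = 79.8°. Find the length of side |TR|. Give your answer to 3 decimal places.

Law of sines: sin T = |RS|·sin R/|ST| ≈ 0.89221.
Since |ST| ≥ |RS|, only the acute value applies: ∠T ≈ 63.15°.
Then ∠S = 180° − ∠R − ∠T ≈ 37.05°.
Law of sines gives |TR| = |ST|·sin S/sin R ≈ 196.5.

196.499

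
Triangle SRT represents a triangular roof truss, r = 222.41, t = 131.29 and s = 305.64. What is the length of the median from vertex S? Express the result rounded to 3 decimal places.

Median from S: ½√(2·r² + 2·t² − s²) ≈ 99.988.

99.988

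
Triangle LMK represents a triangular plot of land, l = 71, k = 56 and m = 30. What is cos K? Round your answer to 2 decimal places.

0.66

By the law of cosines, cos K = (l² + m² − k²) / (2·l·m) ≈ 0.65845, so ∠K ≈ 48.82°.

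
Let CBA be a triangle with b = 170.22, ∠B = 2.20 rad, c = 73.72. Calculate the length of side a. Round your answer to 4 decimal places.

Law of sines: sin C = c·sin B/b ≈ 0.35015.
Since b ≥ c, only the acute value applies: ∠C ≈ 0.358 rad.
Then ∠A = π − ∠B − ∠C ≈ 0.584 rad.
Law of sines gives a = b·sin A/sin B ≈ 116.06.

116.0598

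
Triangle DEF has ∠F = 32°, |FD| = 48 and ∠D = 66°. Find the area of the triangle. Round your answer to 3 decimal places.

The third angle is ∠E = 180° − ∠F − ∠D = 82.00°.
Law of sines: |EF| = |FD|·sin D/sin E ≈ 44.281.
Law of sines: |DE| = |FD|·sin F/sin E ≈ 25.686.
Area = ½·|FD|·|EF|·sin F ≈ 563.17.

563.170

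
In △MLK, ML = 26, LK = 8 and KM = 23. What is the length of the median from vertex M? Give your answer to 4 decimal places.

m_M ≈ 24.2178

Median from M: ½√(2·KM² + 2·ML² − LK²) ≈ 24.218.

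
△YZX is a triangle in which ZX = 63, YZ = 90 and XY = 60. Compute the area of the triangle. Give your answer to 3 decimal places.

area ≈ 1885.332

Semiperimeter s = (63 + 60 + 90)/2 = 106.5.
Heron's formula: area = √(106.5·43.5·46.5·16.5) ≈ 1885.3.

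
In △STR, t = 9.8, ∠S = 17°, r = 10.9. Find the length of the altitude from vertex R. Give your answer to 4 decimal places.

h_R ≈ 2.8652

By the law of cosines, s² = t² + r² − 2·t·r·cos S = 10.545, so s ≈ 3.2473.
Area = ½·t·r·sin S ≈ 15.616.
The altitude from R has length 2·area/r ≈ 2.8652.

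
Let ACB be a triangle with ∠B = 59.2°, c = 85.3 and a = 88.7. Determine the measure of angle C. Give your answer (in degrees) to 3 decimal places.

58.430

By the law of cosines, b² = a² + c² − 2·a·c·cos B = 7395.4, so b ≈ 85.997.
Law of cosines again: cos C = (b² + a² − c²)/(2·b·a) ≈ 0.52354, so ∠C ≈ 58.43°.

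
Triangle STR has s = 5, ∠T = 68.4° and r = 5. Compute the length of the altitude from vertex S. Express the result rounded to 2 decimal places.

By the law of cosines, t² = r² + s² − 2·r·s·cos T = 31.594, so t ≈ 5.6208.
Area = ½·r·s·sin T ≈ 11.622.
The altitude from S has length 2·area/s ≈ 4.6489.

4.65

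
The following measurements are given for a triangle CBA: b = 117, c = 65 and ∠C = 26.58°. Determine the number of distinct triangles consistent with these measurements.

2

b·sin C = 117·sin(26.58°) ≈ 52.35.
Since b sin C < c < b (52.35 < 65 < 117), two triangles exist.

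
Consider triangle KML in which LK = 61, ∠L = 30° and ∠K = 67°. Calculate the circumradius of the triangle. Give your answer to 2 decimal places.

30.73

The third angle is ∠M = 180° − ∠L − ∠K = 83.00°.
Law of sines: ML = LK·sin K/sin M ≈ 56.572.
Law of sines: KM = LK·sin L/sin M ≈ 30.729.
Circumradius = LK/(2 sin M) ≈ 30.729.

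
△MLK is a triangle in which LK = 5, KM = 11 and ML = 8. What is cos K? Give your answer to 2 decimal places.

By the law of cosines, cos K = (LK² + KM² − ML²) / (2·LK·KM) ≈ 0.74545, so ∠K ≈ 41.80°.

0.75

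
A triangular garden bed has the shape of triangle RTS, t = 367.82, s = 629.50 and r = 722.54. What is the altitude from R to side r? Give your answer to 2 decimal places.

Semiperimeter p = (722.54 + 367.82 + 629.5)/2 = 859.93.
Heron's formula: area = √(859.93·137.39·492.11·230.43) ≈ 1.1575e+05.
The altitude from R has length 2·area/r ≈ 320.39.

320.39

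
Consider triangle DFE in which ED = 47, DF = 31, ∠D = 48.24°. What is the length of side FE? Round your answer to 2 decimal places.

35.06

By the law of cosines, FE² = ED² + DF² − 2·ED·DF·cos D = 1229.2, so FE ≈ 35.061.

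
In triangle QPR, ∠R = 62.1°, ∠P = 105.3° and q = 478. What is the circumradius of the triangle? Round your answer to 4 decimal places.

1095.6104

The third angle is ∠Q = 180° − ∠P − ∠R = 12.60°.
Law of sines: p = q·sin P/sin Q ≈ 2113.6.
Law of sines: r = q·sin R/sin Q ≈ 1936.5.
Circumradius = q/(2 sin Q) ≈ 1095.6.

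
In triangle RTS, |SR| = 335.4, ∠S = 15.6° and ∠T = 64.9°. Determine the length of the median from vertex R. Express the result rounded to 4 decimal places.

The third angle is ∠R = 180° − ∠T − ∠S = 99.50°.
Law of sines: |TS| = |SR|·sin R/sin T ≈ 365.3.
Law of sines: |RT| = |SR|·sin S/sin T ≈ 99.601.
Median from R: ½√(2·|SR|² + 2·|RT|² − |TS|²) ≈ 166.87.

m_R ≈ 166.8729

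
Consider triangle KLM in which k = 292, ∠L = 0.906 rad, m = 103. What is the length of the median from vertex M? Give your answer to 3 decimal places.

m_M ≈ 263.367

By the law of cosines, l² = m² + k² − 2·m·k·cos L = 58765, so l ≈ 242.42.
Median from M: ½√(2·k² + 2·l² − m²) ≈ 263.37.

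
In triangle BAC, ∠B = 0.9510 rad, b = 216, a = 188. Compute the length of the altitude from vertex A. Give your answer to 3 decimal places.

212.975

Law of sines: sin A = a·sin B/b ≈ 0.70848.
Since b ≥ a, only the acute value applies: ∠A ≈ 0.7873 rad.
Then ∠C = π − ∠B − ∠A ≈ 1.4033 rad.
Law of sines gives c = b·sin C/sin B ≈ 261.64.
Area = ½·b·a·sin C ≈ 20020.
The altitude from A has length 2·area/a ≈ 212.98.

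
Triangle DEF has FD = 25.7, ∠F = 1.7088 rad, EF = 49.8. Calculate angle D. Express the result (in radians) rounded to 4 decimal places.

By the law of cosines, DE² = EF² + FD² − 2·EF·FD·cos F = 3492.7, so DE ≈ 59.099.
Law of cosines again: cos D = (FD² + DE² − EF²)/(2·FD·DE) ≈ 0.55079, so ∠D ≈ 0.9875 rad.

∠D ≈ 0.9875 rad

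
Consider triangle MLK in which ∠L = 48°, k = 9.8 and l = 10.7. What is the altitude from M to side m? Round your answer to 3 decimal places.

h_M ≈ 7.283

Law of sines: sin K = k·sin L/l ≈ 0.68064.
Since l ≥ k, only the acute value applies: ∠K ≈ 42.89°.
Then ∠M = 180° − ∠L − ∠K ≈ 89.11°.
Law of sines gives m = l·sin M/sin L ≈ 14.397.
Area = ½·l·k·sin M ≈ 52.424.
The altitude from M has length 2·area/m ≈ 7.2828.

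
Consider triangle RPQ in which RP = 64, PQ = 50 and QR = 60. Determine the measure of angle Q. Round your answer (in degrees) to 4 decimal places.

70.4883

By the law of cosines, cos Q = (PQ² + QR² − RP²) / (2·PQ·QR) ≈ 0.33400, so ∠Q ≈ 70.49°.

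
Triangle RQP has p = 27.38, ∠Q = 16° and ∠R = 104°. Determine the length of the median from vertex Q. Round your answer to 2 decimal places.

m_Q ≈ 28.75

The third angle is ∠P = 180° − ∠R − ∠Q = 60.00°.
Law of sines: r = p·sin R/sin P ≈ 30.677.
Law of sines: q = p·sin Q/sin P ≈ 8.7145.
Median from Q: ½√(2·p² + 2·r² − q²) ≈ 28.747.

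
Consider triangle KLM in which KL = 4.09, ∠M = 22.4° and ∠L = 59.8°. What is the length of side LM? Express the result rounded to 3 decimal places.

The third angle is ∠K = 180° − ∠L − ∠M = 97.80°.
Law of sines: LM = KL·sin K/sin M ≈ 10.634.

10.634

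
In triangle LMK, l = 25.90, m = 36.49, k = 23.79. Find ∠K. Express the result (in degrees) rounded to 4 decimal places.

By the law of cosines, cos K = (l² + m² − k²) / (2·l·m) ≈ 0.75991, so ∠K ≈ 40.54°.

∠K ≈ 40.5438°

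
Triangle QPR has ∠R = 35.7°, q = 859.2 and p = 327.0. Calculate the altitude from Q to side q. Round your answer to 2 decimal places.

By the law of cosines, r² = q² + p² − 2·q·p·cos R = 3.8883e+05, so r ≈ 623.56.
Area = ½·q·p·sin R ≈ 81975.
The altitude from Q has length 2·area/q ≈ 190.82.

190.82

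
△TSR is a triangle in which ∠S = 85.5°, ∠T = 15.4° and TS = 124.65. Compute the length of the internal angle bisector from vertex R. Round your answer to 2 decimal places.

41.05

The third angle is ∠R = 180° − ∠T − ∠S = 79.10°.
Law of sines: SR = TS·sin T/sin R ≈ 33.71.
Law of sines: RT = TS·sin S/sin R ≈ 126.55.
The bisector from R has length 2·SR·RT·cos(∠R/2)/(SR+RT) ≈ 41.05.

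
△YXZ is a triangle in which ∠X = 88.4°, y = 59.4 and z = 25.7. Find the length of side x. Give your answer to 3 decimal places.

64.059

By the law of cosines, x² = z² + y² − 2·z·y·cos X = 4103.6, so x ≈ 64.059.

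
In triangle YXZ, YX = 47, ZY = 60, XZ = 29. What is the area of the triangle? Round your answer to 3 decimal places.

Semiperimeter s = (29 + 60 + 47)/2 = 68.
Heron's formula: area = √(68·39·8·21) ≈ 667.48.

667.485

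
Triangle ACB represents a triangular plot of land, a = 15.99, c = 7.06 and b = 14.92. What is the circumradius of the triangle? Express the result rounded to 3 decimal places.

By the law of cosines, cos A = (c² + b² − a²) / (2·c·b) ≈ 0.07960, so ∠A ≈ 85.43°.
Circumradius = a/(2 sin A) ≈ 8.0205.

R ≈ 8.020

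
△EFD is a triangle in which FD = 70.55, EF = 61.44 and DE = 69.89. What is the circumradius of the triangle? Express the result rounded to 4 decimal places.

39.0460

By the law of cosines, cos E = (DE² + EF² − FD²) / (2·DE·EF) ≈ 0.42875, so ∠E ≈ 64.61°.
Circumradius = FD/(2 sin E) ≈ 39.046.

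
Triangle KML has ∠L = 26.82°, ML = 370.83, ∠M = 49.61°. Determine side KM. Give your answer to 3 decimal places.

The third angle is ∠K = 180° − ∠M − ∠L = 103.57°.
Law of sines: KM = ML·sin L/sin K ≈ 172.12.

172.119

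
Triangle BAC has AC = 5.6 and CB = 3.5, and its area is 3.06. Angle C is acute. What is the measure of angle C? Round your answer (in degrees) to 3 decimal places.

18.195

From area = ½·AC·CB·sin C, we get sin C = 2·area/(AC·CB) ≈ 0.31224.
Taking the acute solution, ∠C ≈ 18.19°.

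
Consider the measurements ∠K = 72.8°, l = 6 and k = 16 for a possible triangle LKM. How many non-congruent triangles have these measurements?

l·sin K = 6·sin(72.8°) ≈ 5.732.
Since k ≥ l, exactly one triangle exists.

1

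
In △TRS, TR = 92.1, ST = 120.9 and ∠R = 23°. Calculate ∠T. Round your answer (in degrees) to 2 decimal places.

Law of sines: sin S = TR·sin R/ST ≈ 0.29765.
Since ST ≥ TR, only the acute value applies: ∠S ≈ 17.32°.
Then ∠T = 180° − ∠R − ∠S ≈ 139.68°.

∠T ≈ 139.68°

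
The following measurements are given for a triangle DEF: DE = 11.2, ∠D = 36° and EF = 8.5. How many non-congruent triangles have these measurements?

2

DE·sin D = 11.2·sin(36°) ≈ 6.583.
Since DE sin D < EF < DE (6.583 < 8.5 < 11.2), two triangles exist.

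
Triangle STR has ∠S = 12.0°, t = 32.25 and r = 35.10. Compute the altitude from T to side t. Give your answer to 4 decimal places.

By the law of cosines, s² = t² + r² − 2·t·r·cos S = 57.595, so s ≈ 7.5892.
Area = ½·t·r·sin S ≈ 117.68.
The altitude from T has length 2·area/t ≈ 7.2977.

7.2977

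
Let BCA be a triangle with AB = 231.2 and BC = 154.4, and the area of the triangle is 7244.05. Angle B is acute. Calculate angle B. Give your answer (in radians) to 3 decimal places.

0.418

From area = ½·AB·BC·sin B, we get sin B = 2·area/(AB·BC) ≈ 0.40586.
Taking the acute solution, ∠B ≈ 0.418 rad.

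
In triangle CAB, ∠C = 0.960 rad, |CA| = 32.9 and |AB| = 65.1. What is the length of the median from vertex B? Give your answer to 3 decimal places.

m_B ≈ 70.003

Law of sines: sin B = |CA|·sin C/|AB| ≈ 0.41400.
Since |AB| ≥ |CA|, only the acute value applies: ∠B ≈ 0.427 rad.
Then ∠A = π − ∠C − ∠B ≈ 1.755 rad.
Law of sines gives |BC| = |AB|·sin A/sin C ≈ 78.128.
Median from B: ½√(2·|AB|² + 2·|BC|² − |CA|²) ≈ 70.003.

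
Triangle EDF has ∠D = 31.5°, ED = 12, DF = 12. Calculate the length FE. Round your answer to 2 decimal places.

By the law of cosines, FE² = ED² + DF² − 2·ED·DF·cos D = 42.44, so FE ≈ 6.5146.

6.51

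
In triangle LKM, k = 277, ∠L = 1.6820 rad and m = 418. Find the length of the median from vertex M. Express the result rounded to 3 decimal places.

m_M ≈ 365.047

By the law of cosines, l² = k² + m² − 2·k·m·cos L = 2.7715e+05, so l ≈ 526.45.
Median from M: ½√(2·l² + 2·k² − m²) ≈ 365.05.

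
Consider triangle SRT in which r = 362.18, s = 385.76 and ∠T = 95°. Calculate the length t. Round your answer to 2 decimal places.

551.67

By the law of cosines, t² = s² + r² − 2·s·r·cos T = 3.0434e+05, so t ≈ 551.67.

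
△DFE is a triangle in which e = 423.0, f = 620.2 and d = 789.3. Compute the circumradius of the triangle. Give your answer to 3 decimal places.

By the law of cosines, cos D = (f² + e² − d²) / (2·f·e) ≈ -0.11324, so ∠D ≈ 96.50°.
Circumradius = d/(2 sin D) ≈ 397.21.

397.205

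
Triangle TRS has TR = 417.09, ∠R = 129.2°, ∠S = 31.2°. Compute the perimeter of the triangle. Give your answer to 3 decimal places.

1311.127

The third angle is ∠T = 180° − ∠R − ∠S = 19.60°.
Law of sines: RS = TR·sin T/sin S ≈ 270.09.
Law of sines: ST = TR·sin R/sin S ≈ 623.95.
Semiperimeter s = (270.09+623.95+417.09)/2 = 655.56.
Perimeter = 270.09 + 623.95 + 417.09 = 1311.1.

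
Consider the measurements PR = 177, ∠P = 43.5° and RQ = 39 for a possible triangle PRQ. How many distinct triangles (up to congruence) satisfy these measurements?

0

PR·sin P = 177·sin(43.5°) ≈ 121.8.
Since RQ = 39 < 121.8 = PR sin P, no triangle exists.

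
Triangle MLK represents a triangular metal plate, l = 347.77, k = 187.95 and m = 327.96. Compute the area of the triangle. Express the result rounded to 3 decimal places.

Semiperimeter s = (327.96 + 347.77 + 187.95)/2 = 431.84.
Heron's formula: area = √(431.84·103.88·84.07·243.89) ≈ 30328.

area ≈ 30328.081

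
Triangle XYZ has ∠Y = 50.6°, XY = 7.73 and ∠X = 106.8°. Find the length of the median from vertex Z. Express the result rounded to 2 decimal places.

The third angle is ∠Z = 180° − ∠X − ∠Y = 22.60°.
Law of sines: YZ = XY·sin X/sin Z ≈ 19.256.
Law of sines: ZX = XY·sin Y/sin Z ≈ 15.543.
Median from Z: ½√(2·YZ² + 2·ZX² − XY²) ≈ 17.066.

m_Z ≈ 17.07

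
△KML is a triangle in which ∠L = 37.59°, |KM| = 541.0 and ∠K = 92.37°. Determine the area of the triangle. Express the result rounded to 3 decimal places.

183724.196

The third angle is ∠M = 180° − ∠L − ∠K = 50.04°.
Law of sines: |ML| = |KM|·sin K/sin L ≈ 886.12.
Law of sines: |LK| = |KM|·sin M/sin L ≈ 679.78.
Area = ½·|KM|·|ML|·sin M ≈ 1.8372e+05.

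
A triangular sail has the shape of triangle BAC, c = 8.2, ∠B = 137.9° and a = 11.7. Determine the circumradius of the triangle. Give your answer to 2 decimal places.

13.88

By the law of cosines, b² = a² + c² − 2·a·c·cos B = 346.5, so b ≈ 18.615.
Area = ½·a·c·sin B ≈ 32.16.
Circumradius = b/(2 sin B) ≈ 13.883.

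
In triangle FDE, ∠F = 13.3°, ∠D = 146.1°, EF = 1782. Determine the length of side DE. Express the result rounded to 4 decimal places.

735.0107

The third angle is ∠E = 180° − ∠F − ∠D = 20.60°.
Law of sines: DE = EF·sin F/sin D ≈ 735.01.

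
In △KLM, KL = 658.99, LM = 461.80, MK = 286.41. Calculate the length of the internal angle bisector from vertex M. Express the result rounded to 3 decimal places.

t_M ≈ 172.229

By the law of cosines, cos M = (LM² + MK² − KL²) / (2·LM·MK) ≈ -0.52538, so ∠M ≈ 121.69°.
The bisector from M has length 2·LM·MK·cos(∠M/2)/(LM+MK) ≈ 172.23.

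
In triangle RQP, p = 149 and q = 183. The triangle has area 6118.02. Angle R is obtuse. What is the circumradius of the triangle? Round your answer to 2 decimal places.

From area = ½·q·p·sin R, we get sin R = 2·area/(q·p) ≈ 0.44875.
Taking the obtuse solution, ∠R ≈ 153.34°.
Law of cosines then gives r ≈ 323.15.
Circumradius = r/(2 sin R) ≈ 360.05.

360.05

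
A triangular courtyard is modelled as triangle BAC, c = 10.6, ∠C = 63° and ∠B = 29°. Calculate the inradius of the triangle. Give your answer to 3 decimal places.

r ≈ 2.162

The third angle is ∠A = 180° − ∠C − ∠B = 88.00°.
Law of sines: b = c·sin B/sin C ≈ 5.7676.
Law of sines: a = c·sin A/sin C ≈ 11.889.
Area = ½·c·b·sin A ≈ 30.55.
Semiperimeter s = (5.7676+11.889+10.6)/2 = 14.129.
Inradius = area/s = 30.55/14.129 ≈ 2.1623.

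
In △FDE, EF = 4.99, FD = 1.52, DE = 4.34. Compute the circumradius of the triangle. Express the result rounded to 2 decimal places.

R ≈ 2.60

By the law of cosines, cos F = (EF² + FD² − DE²) / (2·EF·FD) ≈ 0.55208, so ∠F ≈ 56.49°.
Circumradius = DE/(2 sin F) ≈ 2.6026.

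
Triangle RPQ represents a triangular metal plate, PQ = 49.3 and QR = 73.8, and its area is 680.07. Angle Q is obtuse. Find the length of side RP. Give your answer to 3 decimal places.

From area = ½·PQ·QR·sin Q, we get sin Q = 2·area/(PQ·QR) ≈ 0.37384.
Taking the obtuse solution, ∠Q ≈ 2.758 rad.
Law of cosines then gives RP ≈ 120.94.

120.938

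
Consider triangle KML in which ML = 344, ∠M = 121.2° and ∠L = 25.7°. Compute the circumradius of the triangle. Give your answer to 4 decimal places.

The third angle is ∠K = 180° − ∠M − ∠L = 33.10°.
Law of sines: LK = ML·sin M/sin K ≈ 538.81.
Law of sines: KM = ML·sin L/sin K ≈ 273.17.
Circumradius = ML/(2 sin K) ≈ 314.96.

314.9595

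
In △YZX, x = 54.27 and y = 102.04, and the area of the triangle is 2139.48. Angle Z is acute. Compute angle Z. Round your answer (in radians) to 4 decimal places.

∠Z ≈ 0.8831 rad

From area = ½·x·y·sin Z, we get sin Z = 2·area/(x·y) ≈ 0.77269.
Taking the acute solution, ∠Z ≈ 0.8831 rad.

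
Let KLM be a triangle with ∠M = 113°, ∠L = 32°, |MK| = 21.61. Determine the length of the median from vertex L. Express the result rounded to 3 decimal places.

29.349

The third angle is ∠K = 180° − ∠L − ∠M = 35.00°.
Law of sines: |LM| = |MK|·sin K/sin L ≈ 23.39.
Law of sines: |KL| = |MK|·sin M/sin L ≈ 37.538.
Median from L: ½√(2·|KL|² + 2·|LM|² − |MK|²) ≈ 29.349.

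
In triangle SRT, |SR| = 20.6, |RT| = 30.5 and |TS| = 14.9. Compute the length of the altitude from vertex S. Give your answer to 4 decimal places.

Semiperimeter s = (30.5 + 14.9 + 20.6)/2 = 33.
Heron's formula: area = √(33·2.5·18.1·12.4) ≈ 136.07.
The altitude from S has length 2·area/|RT| ≈ 8.9229.

h_S ≈ 8.9229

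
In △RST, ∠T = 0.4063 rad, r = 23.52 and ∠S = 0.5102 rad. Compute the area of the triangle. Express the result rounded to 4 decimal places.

67.2783

The third angle is ∠R = π − ∠S − ∠T = 2.2251 rad.
Law of sines: s = r·sin S/sin R ≈ 14.476.
Law of sines: t = r·sin T/sin R ≈ 11.715.
Area = ½·r·s·sin T ≈ 67.278.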